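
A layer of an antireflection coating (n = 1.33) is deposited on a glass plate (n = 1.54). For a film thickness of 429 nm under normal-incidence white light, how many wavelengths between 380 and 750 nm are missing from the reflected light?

1

Top surface (1.0 → 1.33): reflection off a higher-index medium gives a half-wave phase shift.
Ray reflecting at the bottom interface goes from n = 1.33 toward n = 1.54: a half-wave phase shift.
Zero or two π shifts → no net half-wave offset.
With no net inversion, destructive interference in reflection requires 2 n t = (m + ½) λ.
λ = 2 n t / (m + ½) = 1141 / (m + ½) nm.
m=1: 761 nm (IR); m=2: 456 nm (visible); m=3: 326 nm (UV).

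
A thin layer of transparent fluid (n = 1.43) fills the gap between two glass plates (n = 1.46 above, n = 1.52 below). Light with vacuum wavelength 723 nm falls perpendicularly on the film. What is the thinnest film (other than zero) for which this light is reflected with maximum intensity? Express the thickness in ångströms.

1264 Å

Ray reflecting at the top interface goes from n = 1.46 toward n = 1.43: no phase shift.
At the lower boundary (n = 1.43 to n = 1.52) the reflected ray undergoes a half-wave phase shift.
Net: one phase inversion between the two reflected rays.
So the condition for constructive reflection is 2 n t = (m + ½) λ.
Minimum at m = 0: t = λ / (4 n) = 723 / (4 × 1.43) = 126 nm.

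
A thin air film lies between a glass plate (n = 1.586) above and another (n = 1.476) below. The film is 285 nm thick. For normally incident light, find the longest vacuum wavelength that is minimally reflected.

Top surface (1.586 → 1.0): reflection off a lower-index medium gives no phase shift.
At the lower boundary (n = 1.0 to n = 1.476) the reflected ray undergoes a half-wave phase shift.
Net: one phase inversion between the two reflected rays.
With one net inversion, destructive interference in reflection requires 2 n t = m λ.
λ = 2 n t / m. The longest wavelength is m = 1: λ = 2 × 1.0 × 285 / 1.00 = 570 nm.

570 nm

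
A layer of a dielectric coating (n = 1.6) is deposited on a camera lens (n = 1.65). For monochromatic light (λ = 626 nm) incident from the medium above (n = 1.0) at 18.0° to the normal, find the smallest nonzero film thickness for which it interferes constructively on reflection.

Top surface (1.0 → 1.6): reflection off a higher-index medium gives a half-wave phase shift.
At the lower boundary (n = 1.6 to n = 1.65) the reflected ray undergoes a half-wave phase shift.
Net: no relative phase inversion (both shifts match).
With no net inversion, constructive interference in reflection requires 2 n t cos θ_r = m λ.
Snell's law: 1.0 sin 18.0° = 1.6 sin θ_r → sin θ_r = 0.193, cos θ_r = 0.981.
Minimum nonzero at m = 1: t = λ / (2 n cos θ_r) = 626 / (2 × 1.6 × 0.981) = 199 nm.

199 nm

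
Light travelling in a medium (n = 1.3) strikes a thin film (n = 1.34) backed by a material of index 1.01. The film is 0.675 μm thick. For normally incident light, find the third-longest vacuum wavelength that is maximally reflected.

Top surface (1.3 → 1.34): reflection off a higher-index medium gives a half-wave phase shift.
Bottom surface (1.34 → 1.01): reflection off a lower-index medium gives no phase shift.
Exactly one π shift → a net half-wave offset.
For maximum reflection here: 2 n t = (m + ½) λ.
λ = 2 n t / (m + ½). The third-longest wavelength is m = 2: λ = 2 × 1.34 × 675 / 2.50 = 724 nm.

724 nm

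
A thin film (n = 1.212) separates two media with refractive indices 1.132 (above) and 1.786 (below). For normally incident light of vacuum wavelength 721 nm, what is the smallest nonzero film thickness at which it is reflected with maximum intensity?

297 nm

At the upper boundary (n = 1.132 to n = 1.212) the reflected ray undergoes a half-wave phase shift.
Ray reflecting at the bottom interface goes from n = 1.212 toward n = 1.786: a half-wave phase shift.
Zero or two π shifts → no net half-wave offset.
With no net inversion, constructive interference in reflection requires 2 n t = m λ.
The smallest nonzero thickness corresponds to m = 1: t = m λ / (2 n) = 1.00 × 721 / (2 × 1.212) = 297 nm.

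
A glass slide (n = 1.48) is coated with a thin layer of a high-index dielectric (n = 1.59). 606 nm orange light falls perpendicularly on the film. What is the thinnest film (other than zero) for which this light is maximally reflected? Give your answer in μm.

Ray reflecting at the top interface goes from n = 1.0 toward n = 1.59: a half-wave phase shift.
Ray reflecting at the bottom interface goes from n = 1.59 toward n = 1.48: no phase shift.
The two reflections differ by half a wavelength.
So the condition for constructive reflection is 2 n t = (m + ½) λ.
Minimum at m = 0: t = λ / (4 n) = 606 / (4 × 1.59) = 95.3 nm.

0.0953 μm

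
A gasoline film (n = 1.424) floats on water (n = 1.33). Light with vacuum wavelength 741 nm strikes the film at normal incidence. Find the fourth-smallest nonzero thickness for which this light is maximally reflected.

911 nm

Ray reflecting at the top interface goes from n = 1.0 toward n = 1.424: a half-wave phase shift.
At the lower boundary (n = 1.424 to n = 1.33) the reflected ray undergoes no phase shift.
The two reflections differ by half a wavelength.
So the condition for constructive reflection is 2 n t = (m + ½) λ.
The fourth-smallest nonzero thickness corresponds to m = 3: t = (m + ½) λ / (2 n) = 3.50 × 741 / (2 × 1.424) = 911 nm.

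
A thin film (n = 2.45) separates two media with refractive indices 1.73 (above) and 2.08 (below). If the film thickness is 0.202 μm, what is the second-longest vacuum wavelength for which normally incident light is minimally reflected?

At the upper boundary (n = 1.73 to n = 2.45) the reflected ray undergoes a half-wave phase shift.
Ray reflecting at the bottom interface goes from n = 2.45 toward n = 2.08: no phase shift.
Exactly one π shift → a net half-wave offset.
For dark reflection here: 2 n t = m λ.
λ = 2 n t / m. The second-longest wavelength is m = 2: λ = 2 × 2.45 × 202 / 2.00 = 495 nm.

495 nm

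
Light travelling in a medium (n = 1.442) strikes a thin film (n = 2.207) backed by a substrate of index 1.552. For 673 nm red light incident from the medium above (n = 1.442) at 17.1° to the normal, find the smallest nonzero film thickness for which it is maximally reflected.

77.7 nm

Ray reflecting at the top interface goes from n = 1.442 toward n = 2.207: a half-wave phase shift.
Bottom surface (2.207 → 1.552): reflection off a lower-index medium gives no phase shift.
Net: one phase inversion between the two reflected rays.
With one net inversion, constructive interference in reflection requires 2 n t cos θ_r = (m + ½) λ.
Snell's law: 1.442 sin 17.1° = 2.207 sin θ_r → sin θ_r = 0.192, cos θ_r = 0.981.
Minimum at m = 0: t = λ / (4 n cos θ_r) = 673 / (4 × 2.207 × 0.981) = 77.7 nm.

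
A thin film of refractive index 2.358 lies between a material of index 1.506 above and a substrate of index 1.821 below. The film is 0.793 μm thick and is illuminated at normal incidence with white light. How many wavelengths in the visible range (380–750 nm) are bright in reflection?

At the upper boundary (n = 1.506 to n = 2.358) the reflected ray undergoes a half-wave phase shift.
Bottom surface (2.358 → 1.821): reflection off a lower-index medium gives no phase shift.
The two reflections differ by half a wavelength.
For maximum reflection here: 2 n t = (m + ½) λ.
λ = 2 n t / (m + ½) = 3740 / (m + ½) nm.
m=4: 831 nm (IR); m=5: 680 nm (visible); m=6: 575 nm (visible); m=7: 499 nm (visible); m=8: 440 nm (visible); m=9: 394 nm (visible); m=10: 356 nm (UV).

5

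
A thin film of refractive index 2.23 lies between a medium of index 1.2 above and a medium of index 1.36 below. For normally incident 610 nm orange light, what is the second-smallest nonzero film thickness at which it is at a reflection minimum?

274 nm

Top surface (1.2 → 2.23): reflection off a higher-index medium gives a half-wave phase shift.
At the lower boundary (n = 2.23 to n = 1.36) the reflected ray undergoes no phase shift.
Exactly one π shift → a net half-wave offset.
With one net inversion, destructive interference in reflection requires 2 n t = m λ.
The second-smallest nonzero thickness corresponds to m = 2: t = m λ / (2 n) = 2.00 × 610 / (2 × 2.23) = 274 nm.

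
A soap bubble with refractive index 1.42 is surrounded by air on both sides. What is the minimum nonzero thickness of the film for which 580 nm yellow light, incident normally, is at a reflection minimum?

At the upper boundary (n = 1.0 to n = 1.42) the reflected ray undergoes a half-wave phase shift.
At the lower boundary (n = 1.42 to n = 1.0) the reflected ray undergoes no phase shift.
The two reflections differ by half a wavelength.
With one net inversion, destructive interference in reflection requires 2 n t = m λ.
Minimum nonzero at m = 1: t = λ / (2 n) = 580 / (2 × 1.42) = 204 nm.

204 nm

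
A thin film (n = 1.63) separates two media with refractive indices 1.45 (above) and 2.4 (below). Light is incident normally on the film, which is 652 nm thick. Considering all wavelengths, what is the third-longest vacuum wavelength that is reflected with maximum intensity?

At the upper boundary (n = 1.45 to n = 1.63) the reflected ray undergoes a half-wave phase shift.
Ray reflecting at the bottom interface goes from n = 1.63 toward n = 2.4: a half-wave phase shift.
Zero or two π shifts → no net half-wave offset.
With no net inversion, constructive interference in reflection requires 2 n t = m λ.
λ = 2 n t / m. The third-longest wavelength is m = 3: λ = 2 × 1.63 × 652 / 3.00 = 709 nm.

709 nm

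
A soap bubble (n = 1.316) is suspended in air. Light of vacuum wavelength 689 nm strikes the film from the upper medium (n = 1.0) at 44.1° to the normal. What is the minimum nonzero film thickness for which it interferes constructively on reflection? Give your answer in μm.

At the upper boundary (n = 1.0 to n = 1.316) the reflected ray undergoes a half-wave phase shift.
Ray reflecting at the bottom interface goes from n = 1.316 toward n = 1.0: no phase shift.
Exactly one π shift → a net half-wave offset.
So the condition for constructive reflection is 2 n t cos θ_r = (m + ½) λ.
Snell's law: 1.0 sin 44.1° = 1.316 sin θ_r → sin θ_r = 0.529, cos θ_r = 0.849.
Minimum at m = 0: t = λ / (4 n cos θ_r) = 689 / (4 × 1.316 × 0.849) = 154 nm.

0.154 μm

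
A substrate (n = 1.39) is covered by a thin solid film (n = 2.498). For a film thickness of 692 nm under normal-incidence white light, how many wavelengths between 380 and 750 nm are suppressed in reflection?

At the upper boundary (n = 1.0 to n = 2.498) the reflected ray undergoes a half-wave phase shift.
Ray reflecting at the bottom interface goes from n = 2.498 toward n = 1.39: no phase shift.
The two reflections differ by half a wavelength.
For minimum reflection here: 2 n t = m λ.
λ = 2 n t / m = 3457 / m nm.
m=4: 864 nm (IR); m=5: 691 nm (visible); m=6: 576 nm (visible); m=7: 494 nm (visible); m=8: 432 nm (visible); m=9: 384 nm (visible); m=10: 346 nm (UV).

5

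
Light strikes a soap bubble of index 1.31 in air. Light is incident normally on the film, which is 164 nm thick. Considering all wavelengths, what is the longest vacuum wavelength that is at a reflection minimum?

At the upper boundary (n = 1.0 to n = 1.31) the reflected ray undergoes a half-wave phase shift.
Bottom surface (1.31 → 1.0): reflection off a lower-index medium gives no phase shift.
Exactly one π shift → a net half-wave offset.
For minimum reflection here: 2 n t = m λ.
λ = 2 n t / m. The longest wavelength is m = 1: λ = 2 × 1.31 × 164 / 1.00 = 430 nm.

430 nm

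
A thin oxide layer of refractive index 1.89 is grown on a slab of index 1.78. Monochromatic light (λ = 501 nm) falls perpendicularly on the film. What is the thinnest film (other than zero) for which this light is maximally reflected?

Ray reflecting at the top interface goes from n = 1.0 toward n = 1.89: a half-wave phase shift.
Ray reflecting at the bottom interface goes from n = 1.89 toward n = 1.78: no phase shift.
Net: one phase inversion between the two reflected rays.
With one net inversion, constructive interference in reflection requires 2 n t = (m + ½) λ.
Minimum at m = 0: t = λ / (4 n) = 501 / (4 × 1.89) = 66.3 nm.

66.3 nm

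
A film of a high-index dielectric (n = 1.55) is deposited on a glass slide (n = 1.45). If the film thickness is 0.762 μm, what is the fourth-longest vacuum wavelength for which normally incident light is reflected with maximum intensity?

At the upper boundary (n = 1.0 to n = 1.55) the reflected ray undergoes a half-wave phase shift.
At the lower boundary (n = 1.55 to n = 1.45) the reflected ray undergoes no phase shift.
Net: one phase inversion between the two reflected rays.
For bright reflection here: 2 n t = (m + ½) λ.
λ = 2 n t / (m + ½). The fourth-longest wavelength is m = 3: λ = 2 × 1.55 × 762 / 3.50 = 675 nm.

675 nm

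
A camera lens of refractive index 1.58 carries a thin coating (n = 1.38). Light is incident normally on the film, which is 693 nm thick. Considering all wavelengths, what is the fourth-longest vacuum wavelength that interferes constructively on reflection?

478 nm

Top surface (1.0 → 1.38): reflection off a higher-index medium gives a half-wave phase shift.
Ray reflecting at the bottom interface goes from n = 1.38 toward n = 1.58: a half-wave phase shift.
The two reflections carry the same phase change, so no net offset.
With no net inversion, constructive interference in reflection requires 2 n t = m λ.
λ = 2 n t / m. The fourth-longest wavelength is m = 4: λ = 2 × 1.38 × 693 / 4.00 = 478 nm.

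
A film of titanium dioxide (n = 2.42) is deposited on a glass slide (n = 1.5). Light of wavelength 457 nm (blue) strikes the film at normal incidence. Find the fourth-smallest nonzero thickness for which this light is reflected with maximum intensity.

At the upper boundary (n = 1.0 to n = 2.42) the reflected ray undergoes a half-wave phase shift.
Ray reflecting at the bottom interface goes from n = 2.42 toward n = 1.5: no phase shift.
Net: one phase inversion between the two reflected rays.
For strong reflection here: 2 n t = (m + ½) λ.
The fourth-smallest nonzero thickness corresponds to m = 3: t = (m + ½) λ / (2 n) = 3.50 × 457 / (2 × 2.42) = 330 nm.

330 nm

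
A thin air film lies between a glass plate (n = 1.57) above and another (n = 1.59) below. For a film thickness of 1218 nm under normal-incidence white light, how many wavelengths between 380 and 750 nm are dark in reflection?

3

At the upper boundary (n = 1.57 to n = 1.0) the reflected ray undergoes no phase shift.
At the lower boundary (n = 1.0 to n = 1.59) the reflected ray undergoes a half-wave phase shift.
The two reflections differ by half a wavelength.
For weak reflection here: 2 n t = m λ.
λ = 2 n t / m = 2436 / m nm.
m=3: 812 nm (IR); m=4: 609 nm (visible); m=5: 487 nm (visible); m=6: 406 nm (visible); m=7: 348 nm (UV).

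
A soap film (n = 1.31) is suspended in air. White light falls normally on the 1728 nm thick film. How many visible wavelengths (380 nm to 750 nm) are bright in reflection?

At the upper boundary (n = 1.0 to n = 1.31) the reflected ray undergoes a half-wave phase shift.
Ray reflecting at the bottom interface goes from n = 1.31 toward n = 1.0: no phase shift.
Net: one phase inversion between the two reflected rays.
For strong reflection here: 2 n t = (m + ½) λ.
λ = 2 n t / (m + ½) = 4527 / (m + ½) nm.
m=5: 823 nm (IR); m=6: 697 nm (visible); m=7: 604 nm (visible); m=8: 533 nm (visible); m=9: 477 nm (visible); m=10: 431 nm (visible); m=11: 394 nm (visible); m=12: 362 nm (UV).

6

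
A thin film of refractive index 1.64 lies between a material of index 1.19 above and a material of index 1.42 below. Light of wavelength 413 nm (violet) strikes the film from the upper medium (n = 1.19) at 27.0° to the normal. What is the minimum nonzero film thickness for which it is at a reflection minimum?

133 nm

Ray reflecting at the top interface goes from n = 1.19 toward n = 1.64: a half-wave phase shift.
At the lower boundary (n = 1.64 to n = 1.42) the reflected ray undergoes no phase shift.
The two reflections differ by half a wavelength.
For minimum reflection here: 2 n t cos θ_r = m λ.
Snell's law: 1.19 sin 27.0° = 1.64 sin θ_r → sin θ_r = 0.329, cos θ_r = 0.944.
Minimum nonzero at m = 1: t = λ / (2 n cos θ_r) = 413 / (2 × 1.64 × 0.944) = 133 nm.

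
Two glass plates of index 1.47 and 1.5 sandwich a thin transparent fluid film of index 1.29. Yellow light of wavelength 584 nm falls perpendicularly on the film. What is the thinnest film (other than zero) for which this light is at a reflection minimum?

At the upper boundary (n = 1.47 to n = 1.29) the reflected ray undergoes no phase shift.
At the lower boundary (n = 1.29 to n = 1.5) the reflected ray undergoes a half-wave phase shift.
Net: one phase inversion between the two reflected rays.
With one net inversion, destructive interference in reflection requires 2 n t = m λ.
Minimum nonzero at m = 1: t = λ / (2 n) = 584 / (2 × 1.29) = 226 nm.

226 nm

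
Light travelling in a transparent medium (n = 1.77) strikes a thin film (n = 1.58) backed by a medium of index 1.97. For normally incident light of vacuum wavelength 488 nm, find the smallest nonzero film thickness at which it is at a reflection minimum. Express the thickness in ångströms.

1544 Å

Top surface (1.77 → 1.58): reflection off a lower-index medium gives no phase shift.
Bottom surface (1.58 → 1.97): reflection off a higher-index medium gives a half-wave phase shift.
Net: one phase inversion between the two reflected rays.
For minimum reflection here: 2 n t = m λ.
Minimum nonzero at m = 1: t = λ / (2 n) = 488 / (2 × 1.58) = 154 nm.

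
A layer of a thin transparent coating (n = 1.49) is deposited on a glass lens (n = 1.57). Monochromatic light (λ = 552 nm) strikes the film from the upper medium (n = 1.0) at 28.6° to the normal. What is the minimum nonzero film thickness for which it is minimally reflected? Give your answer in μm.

0.0978 μm

Ray reflecting at the top interface goes from n = 1.0 toward n = 1.49: a half-wave phase shift.
Bottom surface (1.49 → 1.57): reflection off a higher-index medium gives a half-wave phase shift.
The two reflections carry the same phase change, so no net offset.
With no net inversion, destructive interference in reflection requires 2 n t cos θ_r = (m + ½) λ.
Snell's law: 1.0 sin 28.6° = 1.49 sin θ_r → sin θ_r = 0.321, cos θ_r = 0.947.
Minimum at m = 0: t = λ / (4 n cos θ_r) = 552 / (4 × 1.49 × 0.947) = 97.8 nm.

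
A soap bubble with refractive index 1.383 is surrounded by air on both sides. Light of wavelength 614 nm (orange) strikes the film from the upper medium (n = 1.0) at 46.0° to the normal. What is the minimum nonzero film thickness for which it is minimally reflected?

Ray reflecting at the top interface goes from n = 1.0 toward n = 1.383: a half-wave phase shift.
Bottom surface (1.383 → 1.0): reflection off a lower-index medium gives no phase shift.
Net: one phase inversion between the two reflected rays.
With one net inversion, destructive interference in reflection requires 2 n t cos θ_r = m λ.
Snell's law: 1.0 sin 46.0° = 1.383 sin θ_r → sin θ_r = 0.520, cos θ_r = 0.854.
Minimum nonzero at m = 1: t = λ / (2 n cos θ_r) = 614 / (2 × 1.383 × 0.854) = 260 nm.

260 nm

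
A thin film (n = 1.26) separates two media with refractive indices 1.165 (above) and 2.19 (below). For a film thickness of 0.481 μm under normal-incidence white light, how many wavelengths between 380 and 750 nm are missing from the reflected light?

Top surface (1.165 → 1.26): reflection off a higher-index medium gives a half-wave phase shift.
At the lower boundary (n = 1.26 to n = 2.19) the reflected ray undergoes a half-wave phase shift.
Zero or two π shifts → no net half-wave offset.
With no net inversion, destructive interference in reflection requires 2 n t = (m + ½) λ.
λ = 2 n t / (m + ½) = 1212 / (m + ½) nm.
m=1: 808 nm (IR); m=2: 485 nm (visible); m=3: 346 nm (UV).

1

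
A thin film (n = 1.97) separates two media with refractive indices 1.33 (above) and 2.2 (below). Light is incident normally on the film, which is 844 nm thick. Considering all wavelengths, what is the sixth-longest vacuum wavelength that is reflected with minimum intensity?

Ray reflecting at the top interface goes from n = 1.33 toward n = 1.97: a half-wave phase shift.
Ray reflecting at the bottom interface goes from n = 1.97 toward n = 2.2: a half-wave phase shift.
Zero or two π shifts → no net half-wave offset.
With no net inversion, destructive interference in reflection requires 2 n t = (m + ½) λ.
λ = 2 n t / (m + ½). The sixth-longest wavelength is m = 5: λ = 2 × 1.97 × 844 / 5.50 = 605 nm.

605 nm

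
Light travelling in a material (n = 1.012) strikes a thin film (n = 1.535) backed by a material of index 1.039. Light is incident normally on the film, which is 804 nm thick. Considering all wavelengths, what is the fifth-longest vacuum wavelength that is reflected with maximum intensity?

549 nm

At the upper boundary (n = 1.012 to n = 1.535) the reflected ray undergoes a half-wave phase shift.
Bottom surface (1.535 → 1.039): reflection off a lower-index medium gives no phase shift.
Exactly one π shift → a net half-wave offset.
So the condition for constructive reflection is 2 n t = (m + ½) λ.
λ = 2 n t / (m + ½). The fifth-longest wavelength is m = 4: λ = 2 × 1.535 × 804 / 4.50 = 549 nm.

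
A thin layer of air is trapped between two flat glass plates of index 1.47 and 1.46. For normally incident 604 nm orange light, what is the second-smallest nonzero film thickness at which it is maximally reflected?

Top surface (1.47 → 1.0): reflection off a lower-index medium gives no phase shift.
Ray reflecting at the bottom interface goes from n = 1.0 toward n = 1.46: a half-wave phase shift.
Exactly one π shift → a net half-wave offset.
For maximum reflection here: 2 n t = (m + ½) λ.
The second-smallest nonzero thickness corresponds to m = 1: t = (m + ½) λ / (2 n) = 1.50 × 604 / (2 × 1.0) = 453 nm.

453 nm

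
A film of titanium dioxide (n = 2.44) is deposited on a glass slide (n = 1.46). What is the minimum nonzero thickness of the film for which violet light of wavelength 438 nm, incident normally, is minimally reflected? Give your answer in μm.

Top surface (1.0 → 2.44): reflection off a higher-index medium gives a half-wave phase shift.
Bottom surface (2.44 → 1.46): reflection off a lower-index medium gives no phase shift.
Net: one phase inversion between the two reflected rays.
For weak reflection here: 2 n t = m λ.
Minimum nonzero at m = 1: t = λ / (2 n) = 438 / (2 × 2.44) = 89.8 nm.

0.0898 μm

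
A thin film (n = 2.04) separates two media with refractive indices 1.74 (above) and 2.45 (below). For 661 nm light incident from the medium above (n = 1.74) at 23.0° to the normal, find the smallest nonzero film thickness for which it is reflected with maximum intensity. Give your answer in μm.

Top surface (1.74 → 2.04): reflection off a higher-index medium gives a half-wave phase shift.
At the lower boundary (n = 2.04 to n = 2.45) the reflected ray undergoes a half-wave phase shift.
Zero or two π shifts → no net half-wave offset.
With no net inversion, constructive interference in reflection requires 2 n t cos θ_r = m λ.
Snell's law: 1.74 sin 23.0° = 2.04 sin θ_r → sin θ_r = 0.333, cos θ_r = 0.943.
Minimum nonzero at m = 1: t = λ / (2 n cos θ_r) = 661 / (2 × 2.04 × 0.943) = 172 nm.

0.172 μm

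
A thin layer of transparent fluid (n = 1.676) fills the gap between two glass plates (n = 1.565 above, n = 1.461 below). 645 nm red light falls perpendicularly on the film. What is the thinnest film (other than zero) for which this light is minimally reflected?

Top surface (1.565 → 1.676): reflection off a higher-index medium gives a half-wave phase shift.
Ray reflecting at the bottom interface goes from n = 1.676 toward n = 1.461: no phase shift.
Net: one phase inversion between the two reflected rays.
So the condition for destructive reflection is 2 n t = m λ.
Minimum nonzero at m = 1: t = λ / (2 n) = 645 / (2 × 1.676) = 192 nm.

192 nm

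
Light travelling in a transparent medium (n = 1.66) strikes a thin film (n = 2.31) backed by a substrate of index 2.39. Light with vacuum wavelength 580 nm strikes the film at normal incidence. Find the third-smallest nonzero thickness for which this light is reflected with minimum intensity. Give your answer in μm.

0.314 μm

At the upper boundary (n = 1.66 to n = 2.31) the reflected ray undergoes a half-wave phase shift.
Bottom surface (2.31 → 2.39): reflection off a higher-index medium gives a half-wave phase shift.
Net: no relative phase inversion (both shifts match).
With no net inversion, destructive interference in reflection requires 2 n t = (m + ½) λ.
The third-smallest nonzero thickness corresponds to m = 2: t = (m + ½) λ / (2 n) = 2.50 × 580 / (2 × 2.31) = 314 nm.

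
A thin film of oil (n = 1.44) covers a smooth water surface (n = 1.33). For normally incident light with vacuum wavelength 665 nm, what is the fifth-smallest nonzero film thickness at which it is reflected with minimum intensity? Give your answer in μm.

1.15 μm

Top surface (1.0 → 1.44): reflection off a higher-index medium gives a half-wave phase shift.
Bottom surface (1.44 → 1.33): reflection off a lower-index medium gives no phase shift.
Net: one phase inversion between the two reflected rays.
So the condition for destructive reflection is 2 n t = m λ.
The fifth-smallest nonzero thickness corresponds to m = 5: t = m λ / (2 n) = 5.00 × 665 / (2 × 1.44) = 1155 nm.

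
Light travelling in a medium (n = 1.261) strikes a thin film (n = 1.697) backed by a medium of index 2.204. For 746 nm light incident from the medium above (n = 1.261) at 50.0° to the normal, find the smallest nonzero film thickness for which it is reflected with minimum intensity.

Ray reflecting at the top interface goes from n = 1.261 toward n = 1.697: a half-wave phase shift.
Ray reflecting at the bottom interface goes from n = 1.697 toward n = 2.204: a half-wave phase shift.
Net: no relative phase inversion (both shifts match).
So the condition for destructive reflection is 2 n t cos θ_r = (m + ½) λ.
Snell's law: 1.261 sin 50.0° = 1.697 sin θ_r → sin θ_r = 0.569, cos θ_r = 0.822.
Minimum at m = 0: t = λ / (4 n cos θ_r) = 746 / (4 × 1.697 × 0.822) = 134 nm.

134 nm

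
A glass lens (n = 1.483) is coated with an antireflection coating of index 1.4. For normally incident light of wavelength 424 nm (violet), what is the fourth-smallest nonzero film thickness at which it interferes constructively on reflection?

Ray reflecting at the top interface goes from n = 1.0 toward n = 1.4: a half-wave phase shift.
Ray reflecting at the bottom interface goes from n = 1.4 toward n = 1.483: a half-wave phase shift.
The two reflections carry the same phase change, so no net offset.
For maximum reflection here: 2 n t = m λ.
The fourth-smallest nonzero thickness corresponds to m = 4: t = m λ / (2 n) = 4.00 × 424 / (2 × 1.4) = 606 nm.

606 nm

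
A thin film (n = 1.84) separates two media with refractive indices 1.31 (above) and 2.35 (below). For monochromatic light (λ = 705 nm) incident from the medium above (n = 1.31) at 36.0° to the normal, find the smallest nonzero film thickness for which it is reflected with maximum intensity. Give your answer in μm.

0.211 μm

Ray reflecting at the top interface goes from n = 1.31 toward n = 1.84: a half-wave phase shift.
Bottom surface (1.84 → 2.35): reflection off a higher-index medium gives a half-wave phase shift.
The two reflections carry the same phase change, so no net offset.
For maximum reflection here: 2 n t cos θ_r = m λ.
Snell's law: 1.31 sin 36.0° = 1.84 sin θ_r → sin θ_r = 0.418, cos θ_r = 0.908.
Minimum nonzero at m = 1: t = λ / (2 n cos θ_r) = 705 / (2 × 1.84 × 0.908) = 211 nm.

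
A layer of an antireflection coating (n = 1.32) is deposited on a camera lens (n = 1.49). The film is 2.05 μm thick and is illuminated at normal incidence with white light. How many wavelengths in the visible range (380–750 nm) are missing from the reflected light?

7

At the upper boundary (n = 1.0 to n = 1.32) the reflected ray undergoes a half-wave phase shift.
At the lower boundary (n = 1.32 to n = 1.49) the reflected ray undergoes a half-wave phase shift.
The two reflections carry the same phase change, so no net offset.
So the condition for destructive reflection is 2 n t = (m + ½) λ.
λ = 2 n t / (m + ½) = 5412 / (m + ½) nm.
m=6: 833 nm (IR); m=7: 722 nm (visible); m=8: 637 nm (visible); m=9: 570 nm (visible); m=10: 515 nm (visible); m=11: 471 nm (visible); m=12: 433 nm (visible); m=13: 401 nm (visible); m=14: 373 nm (UV).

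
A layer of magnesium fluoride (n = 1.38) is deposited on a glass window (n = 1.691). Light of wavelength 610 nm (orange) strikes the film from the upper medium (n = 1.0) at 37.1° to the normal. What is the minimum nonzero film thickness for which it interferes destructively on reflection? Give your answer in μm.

At the upper boundary (n = 1.0 to n = 1.38) the reflected ray undergoes a half-wave phase shift.
Ray reflecting at the bottom interface goes from n = 1.38 toward n = 1.691: a half-wave phase shift.
The two reflections carry the same phase change, so no net offset.
With no net inversion, destructive interference in reflection requires 2 n t cos θ_r = (m + ½) λ.
Snell's law: 1.0 sin 37.1° = 1.38 sin θ_r → sin θ_r = 0.437, cos θ_r = 0.899.
Minimum at m = 0: t = λ / (4 n cos θ_r) = 610 / (4 × 1.38 × 0.899) = 123 nm.

0.123 μm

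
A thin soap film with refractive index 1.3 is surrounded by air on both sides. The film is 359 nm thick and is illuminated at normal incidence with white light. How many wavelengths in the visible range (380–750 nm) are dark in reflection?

1

Ray reflecting at the top interface goes from n = 1.0 toward n = 1.3: a half-wave phase shift.
At the lower boundary (n = 1.3 to n = 1.0) the reflected ray undergoes no phase shift.
Net: one phase inversion between the two reflected rays.
So the condition for destructive reflection is 2 n t = m λ.
λ = 2 n t / m = 933 / m nm.
m=1: 933 nm (IR); m=2: 467 nm (visible); m=3: 311 nm (UV).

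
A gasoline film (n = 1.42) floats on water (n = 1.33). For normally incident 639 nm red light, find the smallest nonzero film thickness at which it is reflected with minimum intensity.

At the upper boundary (n = 1.0 to n = 1.42) the reflected ray undergoes a half-wave phase shift.
At the lower boundary (n = 1.42 to n = 1.33) the reflected ray undergoes no phase shift.
Exactly one π shift → a net half-wave offset.
With one net inversion, destructive interference in reflection requires 2 n t = m λ.
Minimum nonzero at m = 1: t = λ / (2 n) = 639 / (2 × 1.42) = 225 nm.

225 nm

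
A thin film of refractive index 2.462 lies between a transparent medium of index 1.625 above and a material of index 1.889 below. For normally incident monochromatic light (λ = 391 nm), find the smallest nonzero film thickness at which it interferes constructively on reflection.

Top surface (1.625 → 2.462): reflection off a higher-index medium gives a half-wave phase shift.
Ray reflecting at the bottom interface goes from n = 2.462 toward n = 1.889: no phase shift.
Exactly one π shift → a net half-wave offset.
With one net inversion, constructive interference in reflection requires 2 n t = (m + ½) λ.
Minimum at m = 0: t = λ / (4 n) = 391 / (4 × 2.462) = 39.7 nm.

39.7 nm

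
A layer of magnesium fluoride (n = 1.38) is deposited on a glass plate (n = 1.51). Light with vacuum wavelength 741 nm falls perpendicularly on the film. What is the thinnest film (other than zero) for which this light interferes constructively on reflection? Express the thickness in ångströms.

Top surface (1.0 → 1.38): reflection off a higher-index medium gives a half-wave phase shift.
Ray reflecting at the bottom interface goes from n = 1.38 toward n = 1.51: a half-wave phase shift.
The two reflections carry the same phase change, so no net offset.
With no net inversion, constructive interference in reflection requires 2 n t = m λ.
Minimum nonzero at m = 1: t = λ / (2 n) = 741 / (2 × 1.38) = 268 nm.

2685 Å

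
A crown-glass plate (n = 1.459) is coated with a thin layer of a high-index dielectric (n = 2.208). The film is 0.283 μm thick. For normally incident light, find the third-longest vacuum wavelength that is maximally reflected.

500 nm

Ray reflecting at the top interface goes from n = 1.0 toward n = 2.208: a half-wave phase shift.
At the lower boundary (n = 2.208 to n = 1.459) the reflected ray undergoes no phase shift.
Exactly one π shift → a net half-wave offset.
So the condition for constructive reflection is 2 n t = (m + ½) λ.
λ = 2 n t / (m + ½). The third-longest wavelength is m = 2: λ = 2 × 2.208 × 283 / 2.50 = 500 nm.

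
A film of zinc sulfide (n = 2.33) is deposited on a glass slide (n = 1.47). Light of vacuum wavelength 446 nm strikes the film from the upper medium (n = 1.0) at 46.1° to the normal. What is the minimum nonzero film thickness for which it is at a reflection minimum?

Ray reflecting at the top interface goes from n = 1.0 toward n = 2.33: a half-wave phase shift.
Bottom surface (2.33 → 1.47): reflection off a lower-index medium gives no phase shift.
The two reflections differ by half a wavelength.
With one net inversion, destructive interference in reflection requires 2 n t cos θ_r = m λ.
Snell's law: 1.0 sin 46.1° = 2.33 sin θ_r → sin θ_r = 0.309, cos θ_r = 0.951.
Minimum nonzero at m = 1: t = λ / (2 n cos θ_r) = 446 / (2 × 2.33 × 0.951) = 101 nm.

101 nm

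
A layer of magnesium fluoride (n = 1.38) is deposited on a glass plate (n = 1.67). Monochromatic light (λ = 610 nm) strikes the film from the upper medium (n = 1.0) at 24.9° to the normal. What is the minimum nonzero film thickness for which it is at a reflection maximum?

232 nm

Ray reflecting at the top interface goes from n = 1.0 toward n = 1.38: a half-wave phase shift.
Bottom surface (1.38 → 1.67): reflection off a higher-index medium gives a half-wave phase shift.
Zero or two π shifts → no net half-wave offset.
So the condition for constructive reflection is 2 n t cos θ_r = m λ.
Snell's law: 1.0 sin 24.9° = 1.38 sin θ_r → sin θ_r = 0.305, cos θ_r = 0.952.
Minimum nonzero at m = 1: t = λ / (2 n cos θ_r) = 610 / (2 × 1.38 × 0.952) = 232 nm.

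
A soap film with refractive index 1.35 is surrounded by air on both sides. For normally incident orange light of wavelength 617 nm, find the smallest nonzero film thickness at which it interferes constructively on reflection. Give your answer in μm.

At the upper boundary (n = 1.0 to n = 1.35) the reflected ray undergoes a half-wave phase shift.
At the lower boundary (n = 1.35 to n = 1.0) the reflected ray undergoes no phase shift.
The two reflections differ by half a wavelength.
So the condition for constructive reflection is 2 n t = (m + ½) λ.
Minimum at m = 0: t = λ / (4 n) = 617 / (4 × 1.35) = 114 nm.

0.114 μm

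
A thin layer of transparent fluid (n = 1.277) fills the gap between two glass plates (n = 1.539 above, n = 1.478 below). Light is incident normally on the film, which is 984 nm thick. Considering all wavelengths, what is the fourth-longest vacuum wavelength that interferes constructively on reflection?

718 nm

At the upper boundary (n = 1.539 to n = 1.277) the reflected ray undergoes no phase shift.
At the lower boundary (n = 1.277 to n = 1.478) the reflected ray undergoes a half-wave phase shift.
The two reflections differ by half a wavelength.
So the condition for constructive reflection is 2 n t = (m + ½) λ.
λ = 2 n t / (m + ½). The fourth-longest wavelength is m = 3: λ = 2 × 1.277 × 984 / 3.50 = 718 nm.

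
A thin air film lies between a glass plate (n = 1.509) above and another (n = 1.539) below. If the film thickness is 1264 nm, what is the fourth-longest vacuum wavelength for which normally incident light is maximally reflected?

Ray reflecting at the top interface goes from n = 1.509 toward n = 1.0: no phase shift.
Bottom surface (1.0 → 1.539): reflection off a higher-index medium gives a half-wave phase shift.
The two reflections differ by half a wavelength.
For bright reflection here: 2 n t = (m + ½) λ.
λ = 2 n t / (m + ½). The fourth-longest wavelength is m = 3: λ = 2 × 1.0 × 1264 / 3.50 = 722 nm.

722 nm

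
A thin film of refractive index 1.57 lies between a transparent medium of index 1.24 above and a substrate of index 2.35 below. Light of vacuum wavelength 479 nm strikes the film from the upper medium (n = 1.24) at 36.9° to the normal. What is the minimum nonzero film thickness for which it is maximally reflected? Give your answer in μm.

0.173 μm

Ray reflecting at the top interface goes from n = 1.24 toward n = 1.57: a half-wave phase shift.
Bottom surface (1.57 → 2.35): reflection off a higher-index medium gives a half-wave phase shift.
Zero or two π shifts → no net half-wave offset.
For bright reflection here: 2 n t cos θ_r = m λ.
Snell's law: 1.24 sin 36.9° = 1.57 sin θ_r → sin θ_r = 0.474, cos θ_r = 0.880.
Minimum nonzero at m = 1: t = λ / (2 n cos θ_r) = 479 / (2 × 1.57 × 0.880) = 173 nm.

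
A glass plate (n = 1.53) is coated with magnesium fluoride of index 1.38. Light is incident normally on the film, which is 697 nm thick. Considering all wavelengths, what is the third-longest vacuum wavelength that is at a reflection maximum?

Ray reflecting at the top interface goes from n = 1.0 toward n = 1.38: a half-wave phase shift.
At the lower boundary (n = 1.38 to n = 1.53) the reflected ray undergoes a half-wave phase shift.
Zero or two π shifts → no net half-wave offset.
For maximum reflection here: 2 n t = m λ.
λ = 2 n t / m. The third-longest wavelength is m = 3: λ = 2 × 1.38 × 697 / 3.00 = 641 nm.

641 nm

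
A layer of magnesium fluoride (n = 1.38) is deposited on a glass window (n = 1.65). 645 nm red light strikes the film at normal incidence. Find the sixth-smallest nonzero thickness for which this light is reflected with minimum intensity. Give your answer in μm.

1.29 μm

At the upper boundary (n = 1.0 to n = 1.38) the reflected ray undergoes a half-wave phase shift.
Ray reflecting at the bottom interface goes from n = 1.38 toward n = 1.65: a half-wave phase shift.
Zero or two π shifts → no net half-wave offset.
For dark reflection here: 2 n t = (m + ½) λ.
The sixth-smallest nonzero thickness corresponds to m = 5: t = (m + ½) λ / (2 n) = 5.50 × 645 / (2 × 1.38) = 1285 nm.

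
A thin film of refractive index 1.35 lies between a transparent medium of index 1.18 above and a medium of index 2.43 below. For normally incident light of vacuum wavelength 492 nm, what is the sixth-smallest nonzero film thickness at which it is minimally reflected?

1002 nm

Top surface (1.18 → 1.35): reflection off a higher-index medium gives a half-wave phase shift.
At the lower boundary (n = 1.35 to n = 2.43) the reflected ray undergoes a half-wave phase shift.
Zero or two π shifts → no net half-wave offset.
With no net inversion, destructive interference in reflection requires 2 n t = (m + ½) λ.
The sixth-smallest nonzero thickness corresponds to m = 5: t = (m + ½) λ / (2 n) = 5.50 × 492 / (2 × 1.35) = 1002 nm.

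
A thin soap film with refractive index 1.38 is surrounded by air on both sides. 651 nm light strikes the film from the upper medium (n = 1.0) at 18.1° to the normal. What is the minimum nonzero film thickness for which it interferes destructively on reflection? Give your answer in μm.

0.242 μm

Ray reflecting at the top interface goes from n = 1.0 toward n = 1.38: a half-wave phase shift.
Ray reflecting at the bottom interface goes from n = 1.38 toward n = 1.0: no phase shift.
Exactly one π shift → a net half-wave offset.
So the condition for destructive reflection is 2 n t cos θ_r = m λ.
Snell's law: 1.0 sin 18.1° = 1.38 sin θ_r → sin θ_r = 0.225, cos θ_r = 0.974.
Minimum nonzero at m = 1: t = λ / (2 n cos θ_r) = 651 / (2 × 1.38 × 0.974) = 242 nm.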